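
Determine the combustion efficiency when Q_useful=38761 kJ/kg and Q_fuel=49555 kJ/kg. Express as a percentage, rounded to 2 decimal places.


Efficiency = (Q_useful / Q_fuel) * 100
Efficiency = (38761 / 49555) * 100
Efficiency = 0.7822 * 100 = 78.22%


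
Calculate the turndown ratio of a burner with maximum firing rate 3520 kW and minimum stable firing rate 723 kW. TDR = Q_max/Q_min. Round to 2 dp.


TDR = Q_max / Q_min
TDR = 3520 / 723 = 4.87


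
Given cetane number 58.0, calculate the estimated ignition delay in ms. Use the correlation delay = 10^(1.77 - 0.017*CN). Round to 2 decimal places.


delay = 10^(1.77 - 0.017*CN)
Exponent = 1.77 - 0.017*58.0 = 0.7840
delay = 10^0.7840 = 6.08 ms


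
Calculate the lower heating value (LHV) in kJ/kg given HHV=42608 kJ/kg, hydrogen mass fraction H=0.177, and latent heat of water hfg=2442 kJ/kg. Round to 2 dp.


LHV = HHV - hfg * 9 * H
Water correction = 2442 * 9 * 0.177 = 3890.106 kJ/kg
LHV = 42608 - 3890.106 = 38717.89 kJ/kg


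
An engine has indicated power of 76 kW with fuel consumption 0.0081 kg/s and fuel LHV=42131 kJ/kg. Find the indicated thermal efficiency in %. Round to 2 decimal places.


eta_ith = (IP / (mf * LHV)) * 100
Denominator = 0.0081 * 42131 = 341.2611 kW
eta_ith = (76 / 341.2611) * 100 = 22.27%


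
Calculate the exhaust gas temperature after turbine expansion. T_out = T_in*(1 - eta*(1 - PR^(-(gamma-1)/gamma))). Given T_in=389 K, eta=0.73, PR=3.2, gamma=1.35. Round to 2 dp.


T_out = T_in * (1 - eta * (1 - PR^(-(gamma-1)/gamma)))
Exponent = -(1.35-1)/1.35 = -0.25925926
PR^exp = 3.2^(-0.25925926) = 0.73966521
Factor = 1 - 0.73*(1 - 0.73966521) = 0.80995560
T_out = 389 * 0.80995560 = 315.07 K


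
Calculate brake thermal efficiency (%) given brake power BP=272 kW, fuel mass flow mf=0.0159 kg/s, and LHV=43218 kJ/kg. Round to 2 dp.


eta_BTE = (BP / (mf * LHV)) * 100
Denominator = 0.0159 * 43218 = 687.1662 kW
eta_BTE = (272 / 687.1662) * 100 = 39.58%


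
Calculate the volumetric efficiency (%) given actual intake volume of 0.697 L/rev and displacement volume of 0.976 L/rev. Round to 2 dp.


eta_v = (V_actual / V_disp) * 100
Ratio = 0.697 / 0.976 = 0.7141
eta_v = 0.7141 * 100 = 71.41%


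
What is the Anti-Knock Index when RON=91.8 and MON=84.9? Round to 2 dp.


AKI = (RON + MON) / 2
AKI = (91.8 + 84.9) / 2
AKI = 176.7 / 2 = 88.35


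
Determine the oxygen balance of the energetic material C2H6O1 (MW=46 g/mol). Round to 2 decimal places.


OB = -1600 * (2C + H/2 - O) / MW
Inner = 2*2 + 6/2 - 1 = 6.00
OB = -1600 * 6.00 / 46 = -208.70%


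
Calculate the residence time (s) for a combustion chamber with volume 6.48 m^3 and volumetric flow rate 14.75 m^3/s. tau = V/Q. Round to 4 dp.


tau = V / Q_flow
tau = 6.48 / 14.75 = 0.4393 s


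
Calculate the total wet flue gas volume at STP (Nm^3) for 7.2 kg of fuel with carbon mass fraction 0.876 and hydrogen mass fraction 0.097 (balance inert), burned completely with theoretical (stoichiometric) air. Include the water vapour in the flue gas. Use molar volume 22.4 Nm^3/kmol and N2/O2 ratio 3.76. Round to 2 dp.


Per kg fuel: CO2 = (C/12 kmol)*22.4 = (0.876/12)*22.4 = 1.63520 Nm^3
Per kg fuel: H2O = (H/2 kmol)*22.4 = (0.097/2)*22.4 = 1.08640 Nm^3
O2 needed per kg fuel = C/12 + H/4 = 0.876/12 + 0.097/4 = 0.09725000 kmol
Per kg fuel: N2 = O2*3.76*22.4 = 0.09725000*3.76*22.4 = 8.19078 Nm^3
Total per kg = 1.63520 + 1.08640 + 8.19078 = 10.91238 Nm^3
Total = 10.91238 * 7.2 = 78.57 Nm^3


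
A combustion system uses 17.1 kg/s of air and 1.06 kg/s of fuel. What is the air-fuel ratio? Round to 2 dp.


AFR = m_air / m_fuel
AFR = 17.1 / 1.06 = 16.13


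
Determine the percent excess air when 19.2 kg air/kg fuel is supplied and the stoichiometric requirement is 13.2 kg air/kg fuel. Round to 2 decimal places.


Excess air = actual - stoichiometric = 19.2 - 13.2 = 6.00 kg/kg fuel
Excess air % = (excess / stoich) * 100 = (6.00 / 13.2) * 100 = 45.45%


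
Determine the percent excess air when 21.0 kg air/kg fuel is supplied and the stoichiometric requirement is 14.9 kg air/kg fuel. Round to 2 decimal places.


Excess air = actual - stoichiometric = 21.0 - 14.9 = 6.10 kg/kg fuel
Excess air % = (excess / stoich) * 100 = (6.10 / 14.9) * 100 = 40.94%


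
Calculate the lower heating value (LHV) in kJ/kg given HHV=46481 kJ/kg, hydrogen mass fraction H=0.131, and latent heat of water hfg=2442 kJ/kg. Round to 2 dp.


LHV = HHV - hfg * 9 * H
Water correction = 2442 * 9 * 0.131 = 2879.118 kJ/kg
LHV = 46481 - 2879.118 = 43601.88 kJ/kg


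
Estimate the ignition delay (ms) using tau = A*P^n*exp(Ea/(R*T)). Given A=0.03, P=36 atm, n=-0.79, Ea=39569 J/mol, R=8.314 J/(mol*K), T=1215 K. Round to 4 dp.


tau = A * P^n * exp(Ea/(R*T))
P^n = 36^(-0.79) = 0.05895505
Ea/(R*T) = 39569/(8.314*1215) = 3.917137
exp(Ea/(R*T)) = 50.256362
tau = 0.03 * 0.05895505 * 50.256362 = 0.0889 ms


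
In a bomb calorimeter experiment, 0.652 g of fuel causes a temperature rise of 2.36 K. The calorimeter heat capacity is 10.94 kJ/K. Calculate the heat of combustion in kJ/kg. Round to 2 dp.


Hc = C_cal * delta_T / m_fuel
Q_released = 10.94 * 2.36 = 25.8184 kJ
m_fuel = 0.652 g = 0.652/1000 kg = 0.000652 kg
Hc = 25.8184 / 0.000652 = 39598.77 kJ/kg


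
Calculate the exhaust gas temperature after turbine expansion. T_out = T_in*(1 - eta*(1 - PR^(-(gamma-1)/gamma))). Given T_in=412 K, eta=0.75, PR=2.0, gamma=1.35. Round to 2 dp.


T_out = T_in * (1 - eta * (1 - PR^(-(gamma-1)/gamma)))
Exponent = -(1.35-1)/1.35 = -0.25925926
PR^exp = 2.0^(-0.25925926) = 0.83551680
Factor = 1 - 0.75*(1 - 0.83551680) = 0.87663760
T_out = 412 * 0.87663760 = 361.17 K


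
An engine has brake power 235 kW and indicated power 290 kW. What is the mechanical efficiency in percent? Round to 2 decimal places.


eta_mech = (BP / IP) * 100
Ratio = 235 / 290 = 0.8103
eta_mech = 0.8103 * 100 = 81.03%


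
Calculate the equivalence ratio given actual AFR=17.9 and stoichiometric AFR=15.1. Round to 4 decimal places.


phi = AFR_stoich / AFR_actual
phi = 15.1 / 17.9 = 0.8436


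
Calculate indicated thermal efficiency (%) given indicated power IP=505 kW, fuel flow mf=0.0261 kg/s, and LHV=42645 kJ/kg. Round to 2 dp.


eta_ith = (IP / (mf * LHV)) * 100
Denominator = 0.0261 * 42645 = 1113.0345 kW
eta_ith = (505 / 1113.0345) * 100 = 45.37%


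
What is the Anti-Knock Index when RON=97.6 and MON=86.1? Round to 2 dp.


AKI = (RON + MON) / 2
AKI = (97.6 + 86.1) / 2
AKI = 183.7 / 2 = 91.85


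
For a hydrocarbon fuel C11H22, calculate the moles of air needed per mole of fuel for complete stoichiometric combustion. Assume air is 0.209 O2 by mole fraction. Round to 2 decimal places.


Balanced combustion: C11H22 + 16.5 O2 -> 11 CO2 + 11 H2O
O2 needed = C + H/4 = 11 + 22/4 = 16.50 moles
Air moles = O2 / 0.209 = 16.50 / 0.209 = 78.95 moles air


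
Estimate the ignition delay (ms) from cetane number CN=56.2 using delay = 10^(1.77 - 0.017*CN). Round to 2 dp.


delay = 10^(1.77 - 0.017*CN)
Exponent = 1.77 - 0.017*56.2 = 0.8146
delay = 10^0.8146 = 6.53 ms


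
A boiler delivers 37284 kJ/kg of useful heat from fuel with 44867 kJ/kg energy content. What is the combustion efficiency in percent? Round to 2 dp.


Efficiency = (Q_useful / Q_fuel) * 100
Efficiency = (37284 / 44867) * 100
Efficiency = 0.8310 * 100 = 83.10%


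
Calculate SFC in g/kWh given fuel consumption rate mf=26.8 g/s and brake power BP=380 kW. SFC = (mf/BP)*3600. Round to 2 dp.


SFC = (mf / BP) * 3600
Rate = 26.8 / 380 = 0.070526 g/(s*kW)
SFC = 0.070526 * 3600 = 253.89 g/kWh


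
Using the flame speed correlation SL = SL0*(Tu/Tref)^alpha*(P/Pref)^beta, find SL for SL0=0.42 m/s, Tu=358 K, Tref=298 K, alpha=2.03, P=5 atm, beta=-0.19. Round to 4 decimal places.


SL = SL0 * (Tu/Tref)^alpha * (P/Pref)^beta
T ratio = 358/298 = 1.20134228
(T ratio)^alpha = 1.20134228^2.03 = 1.451187
(P/Pref)^beta = 5^(-0.19) = 0.736539
SL = 0.42 * 1.451187 * 0.736539 = 0.4489 m/s


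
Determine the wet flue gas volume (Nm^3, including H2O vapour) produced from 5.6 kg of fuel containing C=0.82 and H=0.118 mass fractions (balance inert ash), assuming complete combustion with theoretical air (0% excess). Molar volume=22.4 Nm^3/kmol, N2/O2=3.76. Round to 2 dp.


Per kg fuel: CO2 = (C/12 kmol)*22.4 = (0.82/12)*22.4 = 1.53067 Nm^3
Per kg fuel: H2O = (H/2 kmol)*22.4 = (0.118/2)*22.4 = 1.32160 Nm^3
O2 needed per kg fuel = C/12 + H/4 = 0.82/12 + 0.118/4 = 0.09783333 kmol
Per kg fuel: N2 = O2*3.76*22.4 = 0.09783333*3.76*22.4 = 8.23991 Nm^3
Total per kg = 1.53067 + 1.32160 + 8.23991 = 11.09218 Nm^3
Total = 11.09218 * 5.6 = 62.12 Nm^3


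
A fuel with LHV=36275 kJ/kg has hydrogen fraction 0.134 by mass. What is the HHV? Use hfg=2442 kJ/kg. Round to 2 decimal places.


HHV = LHV + hfg * 9 * H
Water addition = 2442 * 9 * 0.134 = 2945.052 kJ/kg
HHV = 36275 + 2945.052 = 39220.05 kJ/kg


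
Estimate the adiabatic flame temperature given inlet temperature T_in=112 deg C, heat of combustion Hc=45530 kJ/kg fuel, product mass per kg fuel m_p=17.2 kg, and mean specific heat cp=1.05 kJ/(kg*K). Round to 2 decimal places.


T_ad = T_in + Hc / (m_p * cp)
Denominator = 17.2 * 1.05 = 18.0600
Temperature rise = 45530 / 18.0600 = 2521.04 K
T_ad = 112 + 2521.04 = 2633.04 deg C


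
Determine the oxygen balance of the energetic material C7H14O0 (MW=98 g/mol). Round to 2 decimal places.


OB = -1600 * (2C + H/2 - O) / MW
Inner = 2*7 + 14/2 - 0 = 21.00
OB = -1600 * 21.00 / 98 = -342.86%


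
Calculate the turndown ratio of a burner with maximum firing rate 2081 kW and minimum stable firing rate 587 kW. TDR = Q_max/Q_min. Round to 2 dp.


TDR = Q_max / Q_min
TDR = 2081 / 587 = 3.55


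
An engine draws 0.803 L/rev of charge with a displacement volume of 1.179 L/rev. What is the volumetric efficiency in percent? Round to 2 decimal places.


eta_v = (V_actual / V_disp) * 100
Ratio = 0.803 / 1.179 = 0.6811
eta_v = 0.6811 * 100 = 68.11%


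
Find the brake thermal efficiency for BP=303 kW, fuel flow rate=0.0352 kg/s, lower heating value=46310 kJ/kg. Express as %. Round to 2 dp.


eta_BTE = (BP / (mf * LHV)) * 100
Denominator = 0.0352 * 46310 = 1630.1120 kW
eta_BTE = (303 / 1630.1120) * 100 = 18.59%


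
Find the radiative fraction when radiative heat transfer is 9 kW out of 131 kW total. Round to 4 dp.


f_rad = Q_rad / Q_total
f_rad = 9 / 131 = 0.0687


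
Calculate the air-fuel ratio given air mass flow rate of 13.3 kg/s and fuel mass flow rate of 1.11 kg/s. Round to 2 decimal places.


AFR = m_air / m_fuel
AFR = 13.3 / 1.11 = 11.98


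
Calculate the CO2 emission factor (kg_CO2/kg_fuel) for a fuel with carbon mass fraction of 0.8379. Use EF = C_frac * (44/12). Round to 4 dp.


EF = C_frac * (M_CO2 / M_C)
EF = 0.8379 * (44/12)
EF = 0.8379 * 3.666667 = 3.0723 kg_CO2/kg_fuel


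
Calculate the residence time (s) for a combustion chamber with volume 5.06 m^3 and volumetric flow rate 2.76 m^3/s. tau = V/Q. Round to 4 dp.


tau = V / Q_flow
tau = 5.06 / 2.76 = 1.8333 s


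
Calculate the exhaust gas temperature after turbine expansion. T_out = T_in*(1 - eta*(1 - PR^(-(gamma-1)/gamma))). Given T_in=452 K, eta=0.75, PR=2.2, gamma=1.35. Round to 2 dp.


T_out = T_in * (1 - eta * (1 - PR^(-(gamma-1)/gamma)))
Exponent = -(1.35-1)/1.35 = -0.25925926
PR^exp = 2.2^(-0.25925926) = 0.81512413
Factor = 1 - 0.75*(1 - 0.81512413) = 0.86134310
T_out = 452 * 0.86134310 = 389.33 K


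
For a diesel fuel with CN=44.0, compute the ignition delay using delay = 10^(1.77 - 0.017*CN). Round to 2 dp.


delay = 10^(1.77 - 0.017*CN)
Exponent = 1.77 - 0.017*44.0 = 1.0220
delay = 10^1.0220 = 10.52 ms


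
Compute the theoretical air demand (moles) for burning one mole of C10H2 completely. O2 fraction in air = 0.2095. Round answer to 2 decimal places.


Balanced combustion: C10H2 + 10.5 O2 -> 10 CO2 + 1 H2O
O2 needed = C + H/4 = 10 + 2/4 = 10.50 moles
Air moles = O2 / 0.2095 = 10.50 / 0.2095 = 50.12 moles air


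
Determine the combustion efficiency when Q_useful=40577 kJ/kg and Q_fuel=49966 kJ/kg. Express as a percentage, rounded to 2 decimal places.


Efficiency = (Q_useful / Q_fuel) * 100
Efficiency = (40577 / 49966) * 100
Efficiency = 0.8121 * 100 = 81.21%


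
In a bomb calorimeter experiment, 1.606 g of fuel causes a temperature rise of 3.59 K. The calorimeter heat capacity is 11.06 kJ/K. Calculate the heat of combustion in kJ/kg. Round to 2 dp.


Hc = C_cal * delta_T / m_fuel
Q_released = 11.06 * 3.59 = 39.7054 kJ
m_fuel = 1.606 g = 1.606/1000 kg = 0.001606 kg
Hc = 39.7054 / 0.001606 = 24723.16 kJ/kg


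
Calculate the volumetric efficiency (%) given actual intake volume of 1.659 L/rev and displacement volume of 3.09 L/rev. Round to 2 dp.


eta_v = (V_actual / V_disp) * 100
Ratio = 1.659 / 3.09 = 0.5369
eta_v = 0.5369 * 100 = 53.69%


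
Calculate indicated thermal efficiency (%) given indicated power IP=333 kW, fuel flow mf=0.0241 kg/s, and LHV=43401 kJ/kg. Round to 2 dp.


eta_ith = (IP / (mf * LHV)) * 100
Denominator = 0.0241 * 43401 = 1045.9641 kW
eta_ith = (333 / 1045.9641) * 100 = 31.84%


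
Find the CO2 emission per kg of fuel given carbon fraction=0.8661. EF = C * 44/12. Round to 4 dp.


EF = C_frac * (M_CO2 / M_C)
EF = 0.8661 * (44/12)
EF = 0.8661 * 3.666667 = 3.1757 kg_CO2/kg_fuel


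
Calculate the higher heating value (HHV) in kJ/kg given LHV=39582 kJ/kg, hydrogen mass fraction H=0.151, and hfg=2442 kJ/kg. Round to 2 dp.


HHV = LHV + hfg * 9 * H
Water addition = 2442 * 9 * 0.151 = 3318.678 kJ/kg
HHV = 39582 + 3318.678 = 42900.68 kJ/kg


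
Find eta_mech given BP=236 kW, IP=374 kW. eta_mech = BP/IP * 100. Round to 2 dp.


eta_mech = (BP / IP) * 100
Ratio = 236 / 374 = 0.6310
eta_mech = 0.6310 * 100 = 63.10%


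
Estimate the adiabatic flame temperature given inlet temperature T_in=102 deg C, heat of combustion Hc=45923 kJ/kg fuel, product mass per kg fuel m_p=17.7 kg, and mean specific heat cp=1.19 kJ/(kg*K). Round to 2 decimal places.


T_ad = T_in + Hc / (m_p * cp)
Denominator = 17.7 * 1.19 = 21.0630
Temperature rise = 45923 / 21.0630 = 2180.27 K
T_ad = 102 + 2180.27 = 2282.27 deg C


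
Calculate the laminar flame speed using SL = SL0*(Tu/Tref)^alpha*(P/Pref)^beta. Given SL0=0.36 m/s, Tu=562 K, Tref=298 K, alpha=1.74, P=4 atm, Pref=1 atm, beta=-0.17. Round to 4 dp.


SL = SL0 * (Tu/Tref)^alpha * (P/Pref)^beta
T ratio = 562/298 = 1.88590604
(T ratio)^alpha = 1.88590604^1.74 = 3.015816
(P/Pref)^beta = 4^(-0.17) = 0.790041
SL = 0.36 * 3.015816 * 0.790041 = 0.8577 m/s


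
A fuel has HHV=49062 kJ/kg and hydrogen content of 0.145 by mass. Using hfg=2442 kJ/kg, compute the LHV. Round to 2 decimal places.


LHV = HHV - hfg * 9 * H
Water correction = 2442 * 9 * 0.145 = 3186.810 kJ/kg
LHV = 49062 - 3186.810 = 45875.19 kJ/kg


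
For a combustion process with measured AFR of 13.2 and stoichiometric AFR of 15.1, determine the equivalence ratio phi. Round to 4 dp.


phi = AFR_stoich / AFR_actual
phi = 15.1 / 13.2 = 1.1439


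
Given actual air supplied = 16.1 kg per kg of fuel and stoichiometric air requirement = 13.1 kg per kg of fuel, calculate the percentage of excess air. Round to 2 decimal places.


Excess air = actual - stoichiometric = 16.1 - 13.1 = 3.00 kg/kg fuel
Excess air % = (excess / stoich) * 100 = (3.00 / 13.1) * 100 = 22.90%


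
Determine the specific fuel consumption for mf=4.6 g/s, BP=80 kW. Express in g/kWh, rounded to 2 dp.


SFC = (mf / BP) * 3600
Rate = 4.6 / 80 = 0.057500 g/(s*kW)
SFC = 0.057500 * 3600 = 207.00 g/kWh


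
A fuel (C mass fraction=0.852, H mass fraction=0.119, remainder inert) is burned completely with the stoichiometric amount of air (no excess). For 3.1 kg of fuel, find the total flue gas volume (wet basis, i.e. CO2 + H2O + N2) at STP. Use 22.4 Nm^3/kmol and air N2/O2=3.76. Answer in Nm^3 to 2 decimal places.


Per kg fuel: CO2 = (C/12 kmol)*22.4 = (0.852/12)*22.4 = 1.59040 Nm^3
Per kg fuel: H2O = (H/2 kmol)*22.4 = (0.119/2)*22.4 = 1.33280 Nm^3
O2 needed per kg fuel = C/12 + H/4 = 0.852/12 + 0.119/4 = 0.10075000 kmol
Per kg fuel: N2 = O2*3.76*22.4 = 0.10075000*3.76*22.4 = 8.48557 Nm^3
Total per kg = 1.59040 + 1.33280 + 8.48557 = 11.40877 Nm^3
Total = 11.40877 * 3.1 = 35.37 Nm^3


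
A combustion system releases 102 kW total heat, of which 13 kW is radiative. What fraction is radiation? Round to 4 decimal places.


f_rad = Q_rad / Q_total
f_rad = 13 / 102 = 0.1275


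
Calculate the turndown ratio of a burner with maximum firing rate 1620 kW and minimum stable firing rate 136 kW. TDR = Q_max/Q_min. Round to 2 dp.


TDR = Q_max / Q_min
TDR = 1620 / 136 = 11.91


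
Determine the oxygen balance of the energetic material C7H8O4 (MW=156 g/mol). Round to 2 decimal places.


OB = -1600 * (2C + H/2 - O) / MW
Inner = 2*7 + 8/2 - 4 = 14.00
OB = -1600 * 14.00 / 156 = -143.59%


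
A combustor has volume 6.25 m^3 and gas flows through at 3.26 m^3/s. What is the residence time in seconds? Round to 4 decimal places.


tau = V / Q_flow
tau = 6.25 / 3.26 = 1.9172 s


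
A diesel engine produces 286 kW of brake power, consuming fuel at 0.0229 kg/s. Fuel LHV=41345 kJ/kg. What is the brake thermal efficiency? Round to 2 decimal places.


eta_BTE = (BP / (mf * LHV)) * 100
Denominator = 0.0229 * 41345 = 946.8005 kW
eta_BTE = (286 / 946.8005) * 100 = 30.21%


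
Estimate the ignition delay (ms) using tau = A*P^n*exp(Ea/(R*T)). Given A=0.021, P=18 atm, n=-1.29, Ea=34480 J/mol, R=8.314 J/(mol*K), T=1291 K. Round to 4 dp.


tau = A * P^n * exp(Ea/(R*T))
P^n = 18^(-1.29) = 0.02402694
Ea/(R*T) = 34480/(8.314*1291) = 3.212410
exp(Ea/(R*T)) = 24.838881
tau = 0.021 * 0.02402694 * 24.838881 = 0.0125 ms


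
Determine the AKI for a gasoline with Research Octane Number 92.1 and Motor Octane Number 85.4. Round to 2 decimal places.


AKI = (RON + MON) / 2
AKI = (92.1 + 85.4) / 2
AKI = 177.5 / 2 = 88.75


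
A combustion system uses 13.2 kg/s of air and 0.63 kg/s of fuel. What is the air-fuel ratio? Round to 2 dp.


AFR = m_air / m_fuel
AFR = 13.2 / 0.63 = 20.95


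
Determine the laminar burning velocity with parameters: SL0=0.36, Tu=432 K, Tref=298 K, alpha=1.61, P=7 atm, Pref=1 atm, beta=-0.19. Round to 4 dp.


SL = SL0 * (Tu/Tref)^alpha * (P/Pref)^beta
T ratio = 432/298 = 1.44966443
(T ratio)^alpha = 1.44966443^1.61 = 1.818196
(P/Pref)^beta = 7^(-0.19) = 0.690926
SL = 0.36 * 1.818196 * 0.690926 = 0.4522 m/s


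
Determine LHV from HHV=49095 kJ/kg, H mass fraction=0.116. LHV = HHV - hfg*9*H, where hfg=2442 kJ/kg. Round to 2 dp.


LHV = HHV - hfg * 9 * H
Water correction = 2442 * 9 * 0.116 = 2549.448 kJ/kg
LHV = 49095 - 2549.448 = 46545.55 kJ/kg


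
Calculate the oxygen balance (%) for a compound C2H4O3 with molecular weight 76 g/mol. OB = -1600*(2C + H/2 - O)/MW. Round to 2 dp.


OB = -1600 * (2C + H/2 - O) / MW
Inner = 2*2 + 4/2 - 3 = 3.00
OB = -1600 * 3.00 / 76 = -63.16%


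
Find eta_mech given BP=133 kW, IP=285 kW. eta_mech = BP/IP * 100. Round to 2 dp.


eta_mech = (BP / IP) * 100
Ratio = 133 / 285 = 0.4667
eta_mech = 0.4667 * 100 = 46.67%


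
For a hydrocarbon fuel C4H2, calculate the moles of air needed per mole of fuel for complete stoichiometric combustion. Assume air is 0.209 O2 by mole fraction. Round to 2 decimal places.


Balanced combustion: C4H2 + 4.5 O2 -> 4 CO2 + 1 H2O
O2 needed = C + H/4 = 4 + 2/4 = 4.50 moles
Air moles = O2 / 0.209 = 4.50 / 0.209 = 21.53 moles air


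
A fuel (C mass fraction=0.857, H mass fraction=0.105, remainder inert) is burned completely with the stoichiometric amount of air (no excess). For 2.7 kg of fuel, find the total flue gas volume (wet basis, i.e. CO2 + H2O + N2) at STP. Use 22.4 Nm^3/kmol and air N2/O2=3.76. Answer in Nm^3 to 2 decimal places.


Per kg fuel: CO2 = (C/12 kmol)*22.4 = (0.857/12)*22.4 = 1.59973 Nm^3
Per kg fuel: H2O = (H/2 kmol)*22.4 = (0.105/2)*22.4 = 1.17600 Nm^3
O2 needed per kg fuel = C/12 + H/4 = 0.857/12 + 0.105/4 = 0.09766667 kmol
Per kg fuel: N2 = O2*3.76*22.4 = 0.09766667*3.76*22.4 = 8.22588 Nm^3
Total per kg = 1.59973 + 1.17600 + 8.22588 = 11.00161 Nm^3
Total = 11.00161 * 2.7 = 29.70 Nm^3


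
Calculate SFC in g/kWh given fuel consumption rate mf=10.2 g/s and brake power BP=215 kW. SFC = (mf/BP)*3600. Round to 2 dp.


SFC = (mf / BP) * 3600
Rate = 10.2 / 215 = 0.047442 g/(s*kW)
SFC = 0.047442 * 3600 = 170.79 g/kWh


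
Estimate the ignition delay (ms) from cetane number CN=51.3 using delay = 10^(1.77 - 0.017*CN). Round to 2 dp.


delay = 10^(1.77 - 0.017*CN)
Exponent = 1.77 - 0.017*51.3 = 0.8979
delay = 10^0.8979 = 7.90 ms


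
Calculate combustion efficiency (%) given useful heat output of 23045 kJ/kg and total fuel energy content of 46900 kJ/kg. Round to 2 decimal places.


Efficiency = (Q_useful / Q_fuel) * 100
Efficiency = (23045 / 46900) * 100
Efficiency = 0.4914 * 100 = 49.14%


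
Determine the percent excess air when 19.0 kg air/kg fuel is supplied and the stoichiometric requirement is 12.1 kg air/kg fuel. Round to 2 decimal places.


Excess air = actual - stoichiometric = 19.0 - 12.1 = 6.90 kg/kg fuel
Excess air % = (excess / stoich) * 100 = (6.90 / 12.1) * 100 = 57.02%


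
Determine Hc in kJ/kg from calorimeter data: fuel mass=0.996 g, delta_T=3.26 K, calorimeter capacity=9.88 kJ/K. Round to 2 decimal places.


Hc = C_cal * delta_T / m_fuel
Q_released = 9.88 * 3.26 = 32.2088 kJ
m_fuel = 0.996 g = 0.996/1000 kg = 0.000996 kg
Hc = 32.2088 / 0.000996 = 32338.15 kJ/kg


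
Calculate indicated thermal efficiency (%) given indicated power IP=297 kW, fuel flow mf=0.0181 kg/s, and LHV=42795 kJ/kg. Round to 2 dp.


eta_ith = (IP / (mf * LHV)) * 100
Denominator = 0.0181 * 42795 = 774.5895 kW
eta_ith = (297 / 774.5895) * 100 = 38.34%


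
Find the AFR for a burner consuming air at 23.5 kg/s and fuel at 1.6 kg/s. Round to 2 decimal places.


AFR = m_air / m_fuel
AFR = 23.5 / 1.6 = 14.69


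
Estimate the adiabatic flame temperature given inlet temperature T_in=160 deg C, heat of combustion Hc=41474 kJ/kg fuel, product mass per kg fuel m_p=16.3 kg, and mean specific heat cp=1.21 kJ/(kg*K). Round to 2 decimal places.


T_ad = T_in + Hc / (m_p * cp)
Denominator = 16.3 * 1.21 = 19.7230
Temperature rise = 41474 / 19.7230 = 2102.82 K
T_ad = 160 + 2102.82 = 2262.82 deg C


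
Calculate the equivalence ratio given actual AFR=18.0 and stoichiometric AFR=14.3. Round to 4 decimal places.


phi = AFR_stoich / AFR_actual
phi = 14.3 / 18.0 = 0.7944


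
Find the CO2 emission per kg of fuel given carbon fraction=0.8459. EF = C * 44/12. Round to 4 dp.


EF = C_frac * (M_CO2 / M_C)
EF = 0.8459 * (44/12)
EF = 0.8459 * 3.666667 = 3.1016 kg_CO2/kg_fuel


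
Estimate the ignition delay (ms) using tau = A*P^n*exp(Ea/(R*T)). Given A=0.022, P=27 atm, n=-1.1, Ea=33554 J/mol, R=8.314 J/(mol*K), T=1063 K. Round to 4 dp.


tau = A * P^n * exp(Ea/(R*T))
P^n = 27^(-1.1) = 0.02663789
Ea/(R*T) = 33554/(8.314*1063) = 3.796654
exp(Ea/(R*T)) = 44.551862
tau = 0.022 * 0.02663789 * 44.551862 = 0.0261 ms


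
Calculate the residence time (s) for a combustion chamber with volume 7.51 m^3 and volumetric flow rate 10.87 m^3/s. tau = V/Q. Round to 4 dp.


tau = V / Q_flow
tau = 7.51 / 10.87 = 0.6909 s


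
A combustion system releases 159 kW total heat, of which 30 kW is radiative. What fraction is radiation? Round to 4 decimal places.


f_rad = Q_rad / Q_total
f_rad = 30 / 159 = 0.1887


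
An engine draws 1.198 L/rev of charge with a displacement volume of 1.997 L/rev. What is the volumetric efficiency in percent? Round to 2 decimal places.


eta_v = (V_actual / V_disp) * 100
Ratio = 1.198 / 1.997 = 0.5999
eta_v = 0.5999 * 100 = 59.99%


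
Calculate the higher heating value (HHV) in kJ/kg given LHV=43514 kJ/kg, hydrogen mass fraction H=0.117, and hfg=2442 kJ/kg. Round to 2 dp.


HHV = LHV + hfg * 9 * H
Water addition = 2442 * 9 * 0.117 = 2571.426 kJ/kg
HHV = 43514 + 2571.426 = 46085.43 kJ/kg


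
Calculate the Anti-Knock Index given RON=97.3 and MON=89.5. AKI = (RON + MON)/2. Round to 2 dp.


AKI = (RON + MON) / 2
AKI = (97.3 + 89.5) / 2
AKI = 186.8 / 2 = 93.40


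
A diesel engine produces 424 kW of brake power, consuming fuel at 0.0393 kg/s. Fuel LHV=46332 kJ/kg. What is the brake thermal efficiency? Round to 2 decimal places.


eta_BTE = (BP / (mf * LHV)) * 100
Denominator = 0.0393 * 46332 = 1820.8476 kW
eta_BTE = (424 / 1820.8476) * 100 = 23.29%


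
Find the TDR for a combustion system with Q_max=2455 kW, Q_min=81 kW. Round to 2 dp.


TDR = Q_max / Q_min
TDR = 2455 / 81 = 30.31


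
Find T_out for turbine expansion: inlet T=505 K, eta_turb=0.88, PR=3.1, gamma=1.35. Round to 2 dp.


T_out = T_in * (1 - eta * (1 - PR^(-(gamma-1)/gamma)))
Exponent = -(1.35-1)/1.35 = -0.25925926
PR^exp = 3.1^(-0.25925926) = 0.74577862
Factor = 1 - 0.88*(1 - 0.74577862) = 0.77628519
T_out = 505 * 0.77628519 = 392.02 K


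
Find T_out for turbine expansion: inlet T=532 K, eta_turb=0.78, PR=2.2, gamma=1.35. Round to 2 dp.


T_out = T_in * (1 - eta * (1 - PR^(-(gamma-1)/gamma)))
Exponent = -(1.35-1)/1.35 = -0.25925926
PR^exp = 2.2^(-0.25925926) = 0.81512413
Factor = 1 - 0.78*(1 - 0.81512413) = 0.85579682
T_out = 532 * 0.85579682 = 455.28 K


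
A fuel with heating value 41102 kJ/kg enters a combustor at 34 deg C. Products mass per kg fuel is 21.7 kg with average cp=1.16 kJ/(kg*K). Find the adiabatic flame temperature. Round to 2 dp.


T_ad = T_in + Hc / (m_p * cp)
Denominator = 21.7 * 1.16 = 25.1720
Temperature rise = 41102 / 25.1720 = 1632.85 K
T_ad = 34 + 1632.85 = 1666.85 deg C


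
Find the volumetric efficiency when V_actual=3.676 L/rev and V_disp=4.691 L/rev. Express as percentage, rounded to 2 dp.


eta_v = (V_actual / V_disp) * 100
Ratio = 3.676 / 4.691 = 0.7836
eta_v = 0.7836 * 100 = 78.36%


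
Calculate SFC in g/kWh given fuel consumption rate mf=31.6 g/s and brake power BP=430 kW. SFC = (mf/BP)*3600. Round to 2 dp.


SFC = (mf / BP) * 3600
Rate = 31.6 / 430 = 0.073488 g/(s*kW)
SFC = 0.073488 * 3600 = 264.56 g/kWh


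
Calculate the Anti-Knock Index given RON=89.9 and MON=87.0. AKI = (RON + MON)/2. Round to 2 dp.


AKI = (RON + MON) / 2
AKI = (89.9 + 87.0) / 2
AKI = 176.9 / 2 = 88.45


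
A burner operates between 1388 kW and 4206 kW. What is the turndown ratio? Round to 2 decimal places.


TDR = Q_max / Q_min
TDR = 4206 / 1388 = 3.03


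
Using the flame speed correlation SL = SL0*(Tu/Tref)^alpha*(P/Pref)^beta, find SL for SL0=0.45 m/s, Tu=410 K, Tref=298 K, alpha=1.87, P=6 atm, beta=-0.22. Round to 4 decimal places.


SL = SL0 * (Tu/Tref)^alpha * (P/Pref)^beta
T ratio = 410/298 = 1.37583893
(T ratio)^alpha = 1.37583893^1.87 = 1.816023
(P/Pref)^beta = 6^(-0.22) = 0.674228
SL = 0.45 * 1.816023 * 0.674228 = 0.5510 m/s


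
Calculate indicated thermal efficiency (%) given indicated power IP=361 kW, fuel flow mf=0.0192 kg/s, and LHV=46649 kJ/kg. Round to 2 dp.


eta_ith = (IP / (mf * LHV)) * 100
Denominator = 0.0192 * 46649 = 895.6608 kW
eta_ith = (361 / 895.6608) * 100 = 40.31%


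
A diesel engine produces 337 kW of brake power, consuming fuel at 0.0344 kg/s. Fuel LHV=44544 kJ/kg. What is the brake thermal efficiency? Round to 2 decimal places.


eta_BTE = (BP / (mf * LHV)) * 100
Denominator = 0.0344 * 44544 = 1532.3136 kW
eta_BTE = (337 / 1532.3136) * 100 = 21.99%


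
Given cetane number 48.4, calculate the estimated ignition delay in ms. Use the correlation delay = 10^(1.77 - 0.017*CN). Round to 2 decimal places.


delay = 10^(1.77 - 0.017*CN)
Exponent = 1.77 - 0.017*48.4 = 0.9472
delay = 10^0.9472 = 8.86 ms


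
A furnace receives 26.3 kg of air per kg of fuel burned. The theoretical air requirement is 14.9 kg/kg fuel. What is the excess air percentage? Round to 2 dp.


Excess air = actual - stoichiometric = 26.3 - 14.9 = 11.40 kg/kg fuel
Excess air % = (excess / stoich) * 100 = (11.40 / 14.9) * 100 = 76.51%


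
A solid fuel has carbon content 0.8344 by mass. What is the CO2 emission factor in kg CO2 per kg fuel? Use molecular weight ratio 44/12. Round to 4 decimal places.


EF = C_frac * (M_CO2 / M_C)
EF = 0.8344 * (44/12)
EF = 0.8344 * 3.666667 = 3.0595 kg_CO2/kg_fuel


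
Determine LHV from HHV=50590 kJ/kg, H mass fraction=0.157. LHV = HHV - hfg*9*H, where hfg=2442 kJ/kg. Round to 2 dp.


LHV = HHV - hfg * 9 * H
Water correction = 2442 * 9 * 0.157 = 3450.546 kJ/kg
LHV = 50590 - 3450.546 = 47139.45 kJ/kg


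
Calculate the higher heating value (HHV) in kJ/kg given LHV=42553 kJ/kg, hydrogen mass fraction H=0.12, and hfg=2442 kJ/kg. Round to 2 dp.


HHV = LHV + hfg * 9 * H
Water addition = 2442 * 9 * 0.12 = 2637.360 kJ/kg
HHV = 42553 + 2637.360 = 45190.36 kJ/kg


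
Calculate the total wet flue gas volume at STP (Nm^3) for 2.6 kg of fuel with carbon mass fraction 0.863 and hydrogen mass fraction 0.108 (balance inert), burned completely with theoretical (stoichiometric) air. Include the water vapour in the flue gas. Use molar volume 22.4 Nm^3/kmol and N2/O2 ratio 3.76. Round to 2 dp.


Per kg fuel: CO2 = (C/12 kmol)*22.4 = (0.863/12)*22.4 = 1.61093 Nm^3
Per kg fuel: H2O = (H/2 kmol)*22.4 = (0.108/2)*22.4 = 1.20960 Nm^3
O2 needed per kg fuel = C/12 + H/4 = 0.863/12 + 0.108/4 = 0.09891667 kmol
Per kg fuel: N2 = O2*3.76*22.4 = 0.09891667*3.76*22.4 = 8.33116 Nm^3
Total per kg = 1.61093 + 1.20960 + 8.33116 = 11.15169 Nm^3
Total = 11.15169 * 2.6 = 28.99 Nm^3


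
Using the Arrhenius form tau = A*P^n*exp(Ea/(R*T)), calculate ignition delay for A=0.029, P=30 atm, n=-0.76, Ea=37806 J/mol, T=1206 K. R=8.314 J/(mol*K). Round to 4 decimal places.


tau = A * P^n * exp(Ea/(R*T))
P^n = 30^(-0.76) = 0.07540286
Ea/(R*T) = 37806/(8.314*1206) = 3.770539
exp(Ea/(R*T)) = 43.403440
tau = 0.029 * 0.07540286 * 43.403440 = 0.0949 ms


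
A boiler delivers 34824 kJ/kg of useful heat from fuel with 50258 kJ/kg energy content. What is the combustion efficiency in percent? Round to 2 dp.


Efficiency = (Q_useful / Q_fuel) * 100
Efficiency = (34824 / 50258) * 100
Efficiency = 0.6929 * 100 = 69.29%


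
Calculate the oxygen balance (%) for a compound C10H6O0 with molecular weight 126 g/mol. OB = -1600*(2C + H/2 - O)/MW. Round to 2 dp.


OB = -1600 * (2C + H/2 - O) / MW
Inner = 2*10 + 6/2 - 0 = 23.00
OB = -1600 * 23.00 / 126 = -292.06%


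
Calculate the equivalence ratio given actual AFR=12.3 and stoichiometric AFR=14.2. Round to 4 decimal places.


phi = AFR_stoich / AFR_actual
phi = 14.2 / 12.3 = 1.1545


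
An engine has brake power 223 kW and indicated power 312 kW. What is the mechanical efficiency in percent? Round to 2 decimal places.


eta_mech = (BP / IP) * 100
Ratio = 223 / 312 = 0.7147
eta_mech = 0.7147 * 100 = 71.47%


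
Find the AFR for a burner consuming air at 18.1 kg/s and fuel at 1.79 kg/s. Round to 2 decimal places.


AFR = m_air / m_fuel
AFR = 18.1 / 1.79 = 10.11


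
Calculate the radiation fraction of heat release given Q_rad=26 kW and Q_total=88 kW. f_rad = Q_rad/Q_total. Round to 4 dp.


f_rad = Q_rad / Q_total
f_rad = 26 / 88 = 0.2955


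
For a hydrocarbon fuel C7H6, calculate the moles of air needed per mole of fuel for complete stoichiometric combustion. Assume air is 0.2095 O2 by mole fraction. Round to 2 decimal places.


Balanced combustion: C7H6 + 8.5 O2 -> 7 CO2 + 3 H2O
O2 needed = C + H/4 = 7 + 6/4 = 8.50 moles
Air moles = O2 / 0.2095 = 8.50 / 0.2095 = 40.57 moles air


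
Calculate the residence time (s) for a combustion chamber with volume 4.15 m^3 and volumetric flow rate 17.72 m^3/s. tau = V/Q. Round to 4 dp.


tau = V / Q_flow
tau = 4.15 / 17.72 = 0.2342 s


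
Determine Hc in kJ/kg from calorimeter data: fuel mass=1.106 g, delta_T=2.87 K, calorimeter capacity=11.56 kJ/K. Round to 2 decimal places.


Hc = C_cal * delta_T / m_fuel
Q_released = 11.56 * 2.87 = 33.1772 kJ
m_fuel = 1.106 g = 1.106/1000 kg = 0.001106 kg
Hc = 33.1772 / 0.001106 = 29997.47 kJ/kg


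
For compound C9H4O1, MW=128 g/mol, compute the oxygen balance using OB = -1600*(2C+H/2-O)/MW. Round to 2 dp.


OB = -1600 * (2C + H/2 - O) / MW
Inner = 2*9 + 4/2 - 1 = 19.00
OB = -1600 * 19.00 / 128 = -237.50%


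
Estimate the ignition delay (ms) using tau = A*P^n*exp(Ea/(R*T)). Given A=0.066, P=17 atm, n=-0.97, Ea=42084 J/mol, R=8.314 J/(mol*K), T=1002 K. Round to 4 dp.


tau = A * P^n * exp(Ea/(R*T))
P^n = 17^(-0.97) = 0.06404195
Ea/(R*T) = 42084/(8.314*1002) = 5.051720
exp(Ea/(R*T)) = 156.291053
tau = 0.066 * 0.06404195 * 156.291053 = 0.6606 ms


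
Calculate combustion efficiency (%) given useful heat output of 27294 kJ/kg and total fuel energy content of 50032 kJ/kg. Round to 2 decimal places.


Efficiency = (Q_useful / Q_fuel) * 100
Efficiency = (27294 / 50032) * 100
Efficiency = 0.5455 * 100 = 54.55%


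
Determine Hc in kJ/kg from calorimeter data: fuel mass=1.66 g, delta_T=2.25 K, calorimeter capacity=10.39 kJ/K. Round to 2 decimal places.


Hc = C_cal * delta_T / m_fuel
Q_released = 10.39 * 2.25 = 23.3775 kJ
m_fuel = 1.66 g = 1.66/1000 kg = 0.001660 kg
Hc = 23.3775 / 0.001660 = 14082.83 kJ/kg


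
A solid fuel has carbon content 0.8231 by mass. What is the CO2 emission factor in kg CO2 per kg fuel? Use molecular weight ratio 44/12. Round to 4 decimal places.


EF = C_frac * (M_CO2 / M_C)
EF = 0.8231 * (44/12)
EF = 0.8231 * 3.666667 = 3.0180 kg_CO2/kg_fuel


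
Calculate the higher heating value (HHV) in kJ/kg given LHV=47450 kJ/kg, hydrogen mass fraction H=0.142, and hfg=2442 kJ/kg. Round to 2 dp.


HHV = LHV + hfg * 9 * H
Water addition = 2442 * 9 * 0.142 = 3120.876 kJ/kg
HHV = 47450 + 3120.876 = 50570.88 kJ/kg


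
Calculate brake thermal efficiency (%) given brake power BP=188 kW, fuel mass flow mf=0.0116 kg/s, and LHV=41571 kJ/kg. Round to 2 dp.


eta_BTE = (BP / (mf * LHV)) * 100
Denominator = 0.0116 * 41571 = 482.2236 kW
eta_BTE = (188 / 482.2236) * 100 = 38.99%


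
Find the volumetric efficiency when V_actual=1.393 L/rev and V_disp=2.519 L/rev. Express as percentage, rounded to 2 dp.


eta_v = (V_actual / V_disp) * 100
Ratio = 1.393 / 2.519 = 0.5530
eta_v = 0.5530 * 100 = 55.30%


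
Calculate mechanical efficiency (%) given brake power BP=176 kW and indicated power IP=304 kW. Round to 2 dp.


eta_mech = (BP / IP) * 100
Ratio = 176 / 304 = 0.5789
eta_mech = 0.5789 * 100 = 57.89%


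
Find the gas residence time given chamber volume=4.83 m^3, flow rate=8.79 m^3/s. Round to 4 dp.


tau = V / Q_flow
tau = 4.83 / 8.79 = 0.5495 s


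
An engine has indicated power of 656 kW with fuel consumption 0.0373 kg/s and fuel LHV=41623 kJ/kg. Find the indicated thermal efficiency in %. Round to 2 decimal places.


eta_ith = (IP / (mf * LHV)) * 100
Denominator = 0.0373 * 41623 = 1552.5379 kW
eta_ith = (656 / 1552.5379) * 100 = 42.25%


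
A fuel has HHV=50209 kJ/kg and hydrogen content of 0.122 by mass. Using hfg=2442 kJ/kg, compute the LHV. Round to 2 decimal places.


LHV = HHV - hfg * 9 * H
Water correction = 2442 * 9 * 0.122 = 2681.316 kJ/kg
LHV = 50209 - 2681.316 = 47527.68 kJ/kg


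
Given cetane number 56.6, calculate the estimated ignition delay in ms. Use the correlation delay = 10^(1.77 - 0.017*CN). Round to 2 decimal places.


delay = 10^(1.77 - 0.017*CN)
Exponent = 1.77 - 0.017*56.6 = 0.8078
delay = 10^0.8078 = 6.42 ms


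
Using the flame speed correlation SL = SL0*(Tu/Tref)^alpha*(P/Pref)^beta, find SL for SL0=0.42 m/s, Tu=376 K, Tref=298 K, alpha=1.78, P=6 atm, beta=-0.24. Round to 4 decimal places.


SL = SL0 * (Tu/Tref)^alpha * (P/Pref)^beta
T ratio = 376/298 = 1.26174497
(T ratio)^alpha = 1.26174497^1.78 = 1.512619
(P/Pref)^beta = 6^(-0.24) = 0.650495
SL = 0.42 * 1.512619 * 0.650495 = 0.4133 m/s


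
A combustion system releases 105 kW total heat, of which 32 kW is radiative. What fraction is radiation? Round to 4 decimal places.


f_rad = Q_rad / Q_total
f_rad = 32 / 105 = 0.3048


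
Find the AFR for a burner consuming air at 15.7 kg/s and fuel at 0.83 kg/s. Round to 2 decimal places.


AFR = m_air / m_fuel
AFR = 15.7 / 0.83 = 18.92


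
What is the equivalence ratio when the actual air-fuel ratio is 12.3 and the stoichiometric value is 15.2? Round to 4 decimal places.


phi = AFR_stoich / AFR_actual
phi = 15.2 / 12.3 = 1.2358


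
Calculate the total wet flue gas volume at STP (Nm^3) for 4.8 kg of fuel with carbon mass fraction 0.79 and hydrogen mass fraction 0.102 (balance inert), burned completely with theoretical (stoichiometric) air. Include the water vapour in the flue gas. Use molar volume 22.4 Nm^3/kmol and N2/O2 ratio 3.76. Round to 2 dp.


Per kg fuel: CO2 = (C/12 kmol)*22.4 = (0.79/12)*22.4 = 1.47467 Nm^3
Per kg fuel: H2O = (H/2 kmol)*22.4 = (0.102/2)*22.4 = 1.14240 Nm^3
O2 needed per kg fuel = C/12 + H/4 = 0.79/12 + 0.102/4 = 0.09133333 kmol
Per kg fuel: N2 = O2*3.76*22.4 = 0.09133333*3.76*22.4 = 7.69246 Nm^3
Total per kg = 1.47467 + 1.14240 + 7.69246 = 10.30953 Nm^3
Total = 10.30953 * 4.8 = 49.49 Nm^3


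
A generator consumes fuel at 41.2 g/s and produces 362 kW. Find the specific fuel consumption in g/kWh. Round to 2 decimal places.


SFC = (mf / BP) * 3600
Rate = 41.2 / 362 = 0.113812 g/(s*kW)
SFC = 0.113812 * 3600 = 409.72 g/kWh


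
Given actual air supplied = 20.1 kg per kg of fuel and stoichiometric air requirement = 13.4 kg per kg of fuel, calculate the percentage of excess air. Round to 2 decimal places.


Excess air = actual - stoichiometric = 20.1 - 13.4 = 6.70 kg/kg fuel
Excess air % = (excess / stoich) * 100 = (6.70 / 13.4) * 100 = 50.00%


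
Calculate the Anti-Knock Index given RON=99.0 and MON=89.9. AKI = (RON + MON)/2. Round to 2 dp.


AKI = (RON + MON) / 2
AKI = (99.0 + 89.9) / 2
AKI = 188.9 / 2 = 94.45


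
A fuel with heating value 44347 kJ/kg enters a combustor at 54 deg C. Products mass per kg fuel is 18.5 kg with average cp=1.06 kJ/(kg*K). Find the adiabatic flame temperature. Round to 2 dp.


T_ad = T_in + Hc / (m_p * cp)
Denominator = 18.5 * 1.06 = 19.6100
Temperature rise = 44347 / 19.6100 = 2261.45 K
T_ad = 54 + 2261.45 = 2315.45 deg C


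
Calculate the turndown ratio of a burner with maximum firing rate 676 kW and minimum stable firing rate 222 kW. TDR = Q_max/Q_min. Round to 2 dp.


TDR = Q_max / Q_min
TDR = 676 / 222 = 3.05


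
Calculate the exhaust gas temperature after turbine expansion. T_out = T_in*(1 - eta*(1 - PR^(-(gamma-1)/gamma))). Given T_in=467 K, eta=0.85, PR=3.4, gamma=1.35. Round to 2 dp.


T_out = T_in * (1 - eta * (1 - PR^(-(gamma-1)/gamma)))
Exponent = -(1.35-1)/1.35 = -0.25925926
PR^exp = 3.4^(-0.25925926) = 0.72813041
Factor = 1 - 0.85*(1 - 0.72813041) = 0.76891085
T_out = 467 * 0.76891085 = 359.08 K


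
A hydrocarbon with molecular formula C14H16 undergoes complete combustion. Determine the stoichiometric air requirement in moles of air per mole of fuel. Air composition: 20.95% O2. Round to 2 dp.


Balanced combustion: C14H16 + 18 O2 -> 14 CO2 + 8 H2O
O2 needed = C + H/4 = 14 + 16/4 = 18.00 moles
Air moles = O2 / 0.2095 = 18.00 / 0.2095 = 85.92 moles air


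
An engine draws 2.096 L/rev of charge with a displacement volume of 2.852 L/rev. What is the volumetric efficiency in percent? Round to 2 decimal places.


eta_v = (V_actual / V_disp) * 100
Ratio = 2.096 / 2.852 = 0.7349
eta_v = 0.7349 * 100 = 73.49%


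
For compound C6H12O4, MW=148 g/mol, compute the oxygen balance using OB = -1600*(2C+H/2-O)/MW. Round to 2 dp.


OB = -1600 * (2C + H/2 - O) / MW
Inner = 2*6 + 12/2 - 4 = 14.00
OB = -1600 * 14.00 / 148 = -151.35%


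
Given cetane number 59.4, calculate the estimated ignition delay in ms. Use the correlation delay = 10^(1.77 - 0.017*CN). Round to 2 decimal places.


delay = 10^(1.77 - 0.017*CN)
Exponent = 1.77 - 0.017*59.4 = 0.7602
delay = 10^0.7602 = 5.76 ms


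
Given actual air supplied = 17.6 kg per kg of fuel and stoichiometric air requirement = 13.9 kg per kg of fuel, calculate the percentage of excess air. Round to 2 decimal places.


Excess air = actual - stoichiometric = 17.6 - 13.9 = 3.70 kg/kg fuel
Excess air % = (excess / stoich) * 100 = (3.70 / 13.9) * 100 = 26.62%
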